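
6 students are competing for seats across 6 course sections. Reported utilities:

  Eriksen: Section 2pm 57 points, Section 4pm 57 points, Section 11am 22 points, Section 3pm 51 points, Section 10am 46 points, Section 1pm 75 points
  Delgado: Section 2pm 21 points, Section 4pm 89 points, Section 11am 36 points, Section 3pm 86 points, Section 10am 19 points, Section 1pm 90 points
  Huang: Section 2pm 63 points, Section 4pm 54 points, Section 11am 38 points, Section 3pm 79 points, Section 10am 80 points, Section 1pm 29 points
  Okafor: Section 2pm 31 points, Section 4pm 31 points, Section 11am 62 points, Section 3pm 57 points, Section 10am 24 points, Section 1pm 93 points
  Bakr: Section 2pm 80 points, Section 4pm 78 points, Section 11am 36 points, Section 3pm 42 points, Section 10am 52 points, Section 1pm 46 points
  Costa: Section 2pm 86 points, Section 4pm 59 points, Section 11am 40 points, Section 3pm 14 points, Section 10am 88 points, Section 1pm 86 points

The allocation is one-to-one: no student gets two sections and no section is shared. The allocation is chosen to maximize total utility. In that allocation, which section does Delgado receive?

Delgado receives Section 4pm.

Treat this as an assignment problem: match each student to one section.
Optimal: Eriksen→Section 1pm (75 points), Delgado→Section 4pm (89 points), Huang→Section 3pm (79 points), Okafor→Section 11am (62 points), Bakr→Section 2pm (80 points), Costa→Section 10am (88 points) — total 75+89+79+62+80+88 = 473 points.
Row-greedy (each student in turn takes its best remaining section) gives 400 points, worse by 73.
Next-best assignment: Eriksen→Section 1pm, Delgado→Section 3pm, Huang→Section 10am, Okafor→Section 11am, Bakr→Section 4pm, Costa→Section 2pm = 467 points.
Checked against all permutations: 473 points is optimal.
Delgado's own top section is Section 1pm (90 points), but forcing Delgado→Section 1pm and reassigning the rest optimally gives only 456 points — worse by 17.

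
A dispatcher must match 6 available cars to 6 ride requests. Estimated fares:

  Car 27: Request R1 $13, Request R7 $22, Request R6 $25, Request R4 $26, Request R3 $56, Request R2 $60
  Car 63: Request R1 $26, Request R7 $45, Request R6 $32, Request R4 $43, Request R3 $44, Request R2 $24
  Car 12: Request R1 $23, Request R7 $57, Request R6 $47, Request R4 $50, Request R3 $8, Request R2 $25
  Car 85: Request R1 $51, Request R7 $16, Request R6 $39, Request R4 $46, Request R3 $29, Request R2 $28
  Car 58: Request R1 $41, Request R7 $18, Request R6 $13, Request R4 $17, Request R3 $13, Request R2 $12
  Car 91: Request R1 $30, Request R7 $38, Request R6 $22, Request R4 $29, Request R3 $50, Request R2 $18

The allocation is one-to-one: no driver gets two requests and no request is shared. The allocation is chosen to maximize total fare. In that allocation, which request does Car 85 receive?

Car 85 receives Request R6.

Optimal: Car 27→Request R2 ($60), Car 63→Request R4 ($43), Car 12→Request R7 ($57), Car 85→Request R6 ($39), Car 58→Request R1 ($41), Car 91→Request R3 ($50) — total 60+43+57+39+41+50 = $290.
Next-best assignment: Car 27→Request R2, Car 63→Request R7, Car 12→Request R6, Car 85→Request R4, Car 58→Request R1, Car 91→Request R3 = $289.
Car 85's own top request is Request R1 ($51), but forcing Car 85→Request R1 and reassigning the rest optimally gives only $274 — worse by 16.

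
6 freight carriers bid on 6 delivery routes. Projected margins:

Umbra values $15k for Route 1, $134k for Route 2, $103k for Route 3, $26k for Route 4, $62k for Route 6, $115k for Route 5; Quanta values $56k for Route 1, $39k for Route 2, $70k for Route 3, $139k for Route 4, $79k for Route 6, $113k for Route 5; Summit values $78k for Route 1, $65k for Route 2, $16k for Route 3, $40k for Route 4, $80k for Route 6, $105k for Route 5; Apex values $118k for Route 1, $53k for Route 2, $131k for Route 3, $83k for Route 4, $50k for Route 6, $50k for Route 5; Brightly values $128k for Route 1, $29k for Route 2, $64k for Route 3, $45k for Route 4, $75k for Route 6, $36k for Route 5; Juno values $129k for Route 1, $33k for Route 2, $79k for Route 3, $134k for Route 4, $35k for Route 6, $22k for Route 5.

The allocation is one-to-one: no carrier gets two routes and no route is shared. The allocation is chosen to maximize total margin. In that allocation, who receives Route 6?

Summit receives Route 6.

Treat this as an assignment problem: match each carrier to one route.
Optimal: Umbra→Route 2 ($134k), Quanta→Route 5 ($113k), Summit→Route 6 ($80k), Apex→Route 3 ($131k), Brightly→Route 1 ($128k), Juno→Route 4 ($134k) — total 134+113+80+131+128+134 = $720k.
Max-entry greedy (repeatedly take the single best remaining cell) gives $713k, worse by 7.
Next-best assignment: Umbra→Route 2, Quanta→Route 4, Summit→Route 5, Apex→Route 3, Brightly→Route 6, Juno→Route 1 = $713k.
Every other assignment is strictly worse.
Summit's own top route is Route 5 ($105k), but forcing Summit→Route 5 and reassigning the rest optimally gives only $713k — worse by 7.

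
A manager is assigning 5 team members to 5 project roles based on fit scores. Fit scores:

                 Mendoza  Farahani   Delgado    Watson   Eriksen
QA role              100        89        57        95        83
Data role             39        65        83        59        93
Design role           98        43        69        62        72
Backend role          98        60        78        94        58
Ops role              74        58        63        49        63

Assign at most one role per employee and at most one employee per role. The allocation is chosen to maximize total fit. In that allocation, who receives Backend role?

Optimal: Mendoza→Design role (98 pts), Farahani→QA role (89 pts), Delgado→Ops role (63 pts), Watson→Backend role (94 pts), Eriksen→Data role (93 pts) — total 98+89+63+94+93 = 437 pts.
Max-entry greedy (repeatedly take the single best remaining cell) gives 414 pts, worse by 23.
Watson's own top role is QA role (95 pts), but forcing Watson→QA role and reassigning the rest optimally gives only 422 pts — worse by 15.

Watson receives Backend role.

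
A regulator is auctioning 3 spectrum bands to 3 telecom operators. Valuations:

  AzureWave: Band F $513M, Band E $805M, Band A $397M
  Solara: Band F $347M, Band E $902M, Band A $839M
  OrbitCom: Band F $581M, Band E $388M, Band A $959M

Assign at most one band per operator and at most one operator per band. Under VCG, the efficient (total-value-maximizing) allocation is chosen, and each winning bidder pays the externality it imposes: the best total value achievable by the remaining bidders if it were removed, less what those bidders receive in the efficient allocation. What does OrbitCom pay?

OrbitCom pays $229M.

Efficient allocation: AzureWave→Band F ($513M), Solara→Band E ($902M), OrbitCom→Band A ($959M); total welfare W = $2374M.
OrbitCom receives Band A at value $959M, so the others get W − 959 = $1415M.
Without OrbitCom: best allocation of the remaining 2 bidders over all 3 bands is AzureWave→Band E ($805M), Solara→Band A ($839M), total $1644M.
VCG payment = (others' best without OrbitCom) − (others' welfare with OrbitCom) = 1644 − 1415 = $229M.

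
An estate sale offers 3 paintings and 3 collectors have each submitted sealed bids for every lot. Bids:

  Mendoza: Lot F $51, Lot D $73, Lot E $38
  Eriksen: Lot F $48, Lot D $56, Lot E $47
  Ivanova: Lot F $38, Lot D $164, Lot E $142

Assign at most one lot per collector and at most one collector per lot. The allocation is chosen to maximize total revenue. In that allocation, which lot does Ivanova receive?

Treat this as an assignment problem: match each collector to one lot.
Optimal: Mendoza→Lot D ($73), Eriksen→Lot F ($48), Ivanova→Lot E ($142) — total 73+48+142 = $263.
Column-greedy (each lot in turn goes to its best remaining collector) gives $262, worse by 1.
Next-best assignment: Mendoza→Lot F, Eriksen→Lot E, Ivanova→Lot D = $262.
Checked against all permutations: $263 is optimal.
Ivanova's own top lot is Lot D ($164), but forcing Ivanova→Lot D and reassigning the rest optimally gives only $262 — worse by 1.

Ivanova receives Lot E.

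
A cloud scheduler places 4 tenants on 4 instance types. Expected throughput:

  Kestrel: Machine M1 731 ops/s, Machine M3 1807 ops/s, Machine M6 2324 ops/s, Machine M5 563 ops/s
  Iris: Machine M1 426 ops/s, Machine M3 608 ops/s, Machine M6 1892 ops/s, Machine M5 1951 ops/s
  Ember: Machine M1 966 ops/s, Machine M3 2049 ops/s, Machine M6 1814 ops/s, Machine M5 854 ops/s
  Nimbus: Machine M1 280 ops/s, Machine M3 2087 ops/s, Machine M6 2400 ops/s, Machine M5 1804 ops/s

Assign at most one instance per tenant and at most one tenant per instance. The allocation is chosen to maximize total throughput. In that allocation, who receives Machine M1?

Ember receives Machine M1.

This is the linear assignment problem.
Optimal: Kestrel→Machine M6 (2324 ops/s), Iris→Machine M5 (1951 ops/s), Ember→Machine M1 (966 ops/s), Nimbus→Machine M3 (2087 ops/s) — total 2324+1951+966+2087 = 7328 ops/s.
Max-entry greedy (repeatedly take the single best remaining cell) gives 7131 ops/s, worse by 197.
Swapping Kestrel↔Ember (Kestrel→Machine M1 731 ops/s, Ember→Machine M6 1814 ops/s) loses 745.
Checked against all permutations: 7328 ops/s is optimal.
Ember's own top instance is Machine M3 (2049 ops/s), but forcing Ember→Machine M3 and reassigning the rest optimally gives only 7131 ops/s — worse by 197.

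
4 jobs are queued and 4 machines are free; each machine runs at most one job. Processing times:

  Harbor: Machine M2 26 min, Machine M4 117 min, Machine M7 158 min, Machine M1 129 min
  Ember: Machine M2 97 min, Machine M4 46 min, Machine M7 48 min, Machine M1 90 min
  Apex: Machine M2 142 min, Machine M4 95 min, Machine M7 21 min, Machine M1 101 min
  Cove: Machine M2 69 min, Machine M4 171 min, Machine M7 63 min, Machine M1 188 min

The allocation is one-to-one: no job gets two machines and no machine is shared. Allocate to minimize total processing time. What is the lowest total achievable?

Optimal: Harbor→Machine M2 (26 min), Ember→Machine M4 (46 min), Apex→Machine M1 (101 min), Cove→Machine M7 (63 min) — total 26+46+101+63 = 236 min.
Next-best assignment: Harbor→Machine M1, Ember→Machine M4, Apex→Machine M7, Cove→Machine M2 = 265 min.
Swapping Ember↔Harbor (Ember→Machine M2 97 min, Harbor→Machine M4 117 min) adds 142.

Min total: 236 min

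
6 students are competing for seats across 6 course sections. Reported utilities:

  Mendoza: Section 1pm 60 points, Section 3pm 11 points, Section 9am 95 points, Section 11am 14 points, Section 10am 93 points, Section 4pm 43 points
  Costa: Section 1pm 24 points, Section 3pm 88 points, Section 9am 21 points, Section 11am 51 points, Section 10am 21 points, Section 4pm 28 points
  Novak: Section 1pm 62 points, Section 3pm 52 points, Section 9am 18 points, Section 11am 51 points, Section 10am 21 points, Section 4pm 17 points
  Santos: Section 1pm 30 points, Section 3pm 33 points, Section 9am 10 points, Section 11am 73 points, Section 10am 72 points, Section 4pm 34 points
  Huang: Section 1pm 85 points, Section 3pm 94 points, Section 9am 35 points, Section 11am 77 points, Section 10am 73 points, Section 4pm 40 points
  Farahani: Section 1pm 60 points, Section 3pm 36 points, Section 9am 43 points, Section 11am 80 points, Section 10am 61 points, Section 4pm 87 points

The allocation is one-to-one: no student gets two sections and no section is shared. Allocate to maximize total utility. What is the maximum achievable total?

Optimal: Mendoza→Section 9am (95 points), Costa→Section 3pm (88 points), Novak→Section 1pm (62 points), Santos→Section 10am (72 points), Huang→Section 11am (77 points), Farahani→Section 4pm (87 points) — total 95+88+62+72+77+87 = 481 points.
Max-entry greedy (repeatedly take the single best remaining cell) gives 432 points, worse by 49.

Maximum total: 481 points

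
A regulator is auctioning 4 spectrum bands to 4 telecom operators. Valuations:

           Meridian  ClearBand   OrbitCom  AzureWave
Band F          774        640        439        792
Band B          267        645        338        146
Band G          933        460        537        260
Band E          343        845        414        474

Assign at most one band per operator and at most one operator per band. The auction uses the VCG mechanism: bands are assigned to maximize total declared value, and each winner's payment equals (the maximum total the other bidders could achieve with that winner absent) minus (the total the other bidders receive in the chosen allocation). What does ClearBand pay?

ClearBand pays $76M.

Efficient allocation: Meridian→Band G ($933M), ClearBand→Band E ($845M), OrbitCom→Band B ($338M), AzureWave→Band F ($792M); total welfare W = $2908M.
ClearBand receives Band E at value $845M, so the others get W − 845 = $2063M.
Without ClearBand: best allocation of the remaining 3 bidders over all 4 bands is Meridian→Band G ($933M), OrbitCom→Band E ($414M), AzureWave→Band F ($792M), total $2139M.
VCG payment = (others' best without ClearBand) − (others' welfare with ClearBand) = 2139 − 2063 = $76M.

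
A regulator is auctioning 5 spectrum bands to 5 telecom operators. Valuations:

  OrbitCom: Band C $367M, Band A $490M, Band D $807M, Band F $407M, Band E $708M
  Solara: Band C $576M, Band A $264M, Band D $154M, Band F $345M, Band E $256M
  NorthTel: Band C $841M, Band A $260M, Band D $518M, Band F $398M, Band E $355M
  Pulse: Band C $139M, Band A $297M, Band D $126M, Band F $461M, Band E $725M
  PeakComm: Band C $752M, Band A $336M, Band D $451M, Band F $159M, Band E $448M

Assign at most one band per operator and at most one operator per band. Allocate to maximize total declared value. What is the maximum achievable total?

Optimal: OrbitCom→Band D ($807M), Solara→Band F ($345M), NorthTel→Band C ($841M), Pulse→Band E ($725M), PeakComm→Band A ($336M) — total 807+345+841+725+336 = $3054M.
Row-greedy (each operator in turn takes its best remaining band) gives $2842M, worse by 212.

Maximum total: $3054M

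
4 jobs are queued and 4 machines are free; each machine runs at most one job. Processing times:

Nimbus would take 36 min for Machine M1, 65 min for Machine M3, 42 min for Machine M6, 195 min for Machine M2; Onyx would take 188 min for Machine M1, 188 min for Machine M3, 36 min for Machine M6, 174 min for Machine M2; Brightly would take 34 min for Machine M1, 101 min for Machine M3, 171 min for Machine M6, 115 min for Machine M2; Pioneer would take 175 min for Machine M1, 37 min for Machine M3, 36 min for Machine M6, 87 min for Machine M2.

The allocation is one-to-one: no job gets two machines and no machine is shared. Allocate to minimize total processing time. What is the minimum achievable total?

Min total: 222 min

Optimal: Nimbus→Machine M3 (65 min), Onyx→Machine M6 (36 min), Brightly→Machine M1 (34 min), Pioneer→Machine M2 (87 min) — total 65+36+34+87 = 222 min.
Row-greedy (each job in turn takes its cheapest remaining machine) gives 260 min, worse by 38.
Swapping Nimbus↔Pioneer (Nimbus→Machine M2 195 min, Pioneer→Machine M3 37 min) adds 80.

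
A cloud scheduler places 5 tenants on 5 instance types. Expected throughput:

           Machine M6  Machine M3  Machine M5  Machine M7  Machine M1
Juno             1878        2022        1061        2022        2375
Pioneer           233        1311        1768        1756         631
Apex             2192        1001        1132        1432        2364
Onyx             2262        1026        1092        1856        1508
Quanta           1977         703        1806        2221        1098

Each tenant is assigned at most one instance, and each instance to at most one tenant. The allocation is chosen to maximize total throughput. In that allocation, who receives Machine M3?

Optimal: Juno→Machine M3 (2022 ops/s), Pioneer→Machine M5 (1768 ops/s), Apex→Machine M1 (2364 ops/s), Onyx→Machine M6 (2262 ops/s), Quanta→Machine M7 (2221 ops/s) — total 2022+1768+2364+2262+2221 = 10637 ops/s.
Column-greedy (each instance in turn goes to its best remaining tenant) gives 10210 ops/s, worse by 427.
Next-best assignment: Juno→Machine M3, Pioneer→Machine M7, Apex→Machine M1, Onyx→Machine M6, Quanta→Machine M5 = 10210 ops/s.
Swapping Onyx↔Quanta (Onyx→Machine M7 1856 ops/s, Quanta→Machine M6 1977 ops/s) loses 650.
Juno's own top instance is Machine M1 (2375 ops/s), but forcing Juno→Machine M1 and reassigning the rest optimally gives only 9627 ops/s — worse by 1010.

Juno receives Machine M3.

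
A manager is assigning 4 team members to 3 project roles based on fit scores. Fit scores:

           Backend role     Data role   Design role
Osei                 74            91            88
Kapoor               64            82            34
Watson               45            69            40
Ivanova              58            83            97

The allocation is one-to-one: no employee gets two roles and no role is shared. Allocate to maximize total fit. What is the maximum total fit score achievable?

Maximum total: 253 pts

Optimal: Osei→Backend role (74 pts), Kapoor→Data role (82 pts), Ivanova→Design role (97 pts) — total 74+82+97 = 253 pts.
Row-greedy (each employee in turn takes its best remaining role) gives 195 pts, worse by 58.
No other one-to-one assignment exceeds 253 pts.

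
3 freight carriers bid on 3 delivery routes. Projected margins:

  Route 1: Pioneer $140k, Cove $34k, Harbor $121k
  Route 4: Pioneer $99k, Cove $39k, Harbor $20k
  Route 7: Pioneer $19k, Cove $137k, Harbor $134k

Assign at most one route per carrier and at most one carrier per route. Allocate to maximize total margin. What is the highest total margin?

Treat this as an assignment problem: match each carrier to one route.
Optimal: Pioneer→Route 4 ($99k), Cove→Route 7 ($137k), Harbor→Route 1 ($121k) — total 99+137+121 = $357k.
Max-entry greedy (repeatedly take the single best remaining cell) gives $297k, worse by 60.
Checked against all permutations: $357k is optimal.

Max total: $357k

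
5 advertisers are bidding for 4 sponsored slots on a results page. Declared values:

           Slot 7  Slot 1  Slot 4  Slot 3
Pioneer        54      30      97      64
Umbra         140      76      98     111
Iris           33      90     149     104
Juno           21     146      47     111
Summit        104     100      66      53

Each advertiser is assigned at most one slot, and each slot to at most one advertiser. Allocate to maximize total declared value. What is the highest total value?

Max total: $510

Optimal: Summit→Slot 7 ($104), Juno→Slot 1 ($146), Iris→Slot 4 ($149), Umbra→Slot 3 ($111) — total 104+146+149+111 = $510.
Swapping Juno↔Umbra (Juno→Slot 3 $111, Umbra→Slot 1 $76) loses 70.
Checked against all permutations: $510 is optimal.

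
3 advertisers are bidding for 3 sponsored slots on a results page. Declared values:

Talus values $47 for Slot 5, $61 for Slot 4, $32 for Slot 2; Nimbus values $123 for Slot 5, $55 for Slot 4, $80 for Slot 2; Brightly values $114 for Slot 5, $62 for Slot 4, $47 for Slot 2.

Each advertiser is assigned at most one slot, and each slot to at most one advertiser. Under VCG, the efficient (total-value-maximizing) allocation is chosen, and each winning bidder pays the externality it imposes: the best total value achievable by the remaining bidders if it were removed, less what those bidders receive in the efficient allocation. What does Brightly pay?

Efficient allocation: Talus→Slot 4 ($61), Nimbus→Slot 2 ($80), Brightly→Slot 5 ($114); total welfare W = $255.
Brightly receives Slot 5 at value $114, so the others get W − 114 = $141.
Without Brightly: best allocation of the remaining 2 bidders over all 3 slots is Talus→Slot 4 ($61), Nimbus→Slot 5 ($123), total $184.
VCG payment = (others' best without Brightly) − (others' welfare with Brightly) = 184 − 141 = $43.

Brightly pays $43.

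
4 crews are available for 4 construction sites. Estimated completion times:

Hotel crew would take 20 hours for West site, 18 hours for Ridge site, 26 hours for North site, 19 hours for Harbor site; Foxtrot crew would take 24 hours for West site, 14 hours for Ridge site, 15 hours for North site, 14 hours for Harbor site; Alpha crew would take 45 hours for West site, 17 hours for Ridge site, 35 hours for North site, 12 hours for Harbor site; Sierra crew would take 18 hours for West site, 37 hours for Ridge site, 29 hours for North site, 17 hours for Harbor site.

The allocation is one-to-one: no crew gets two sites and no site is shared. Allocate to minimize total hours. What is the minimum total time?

Min total: 63 hours

Optimal: Hotel crew→Ridge site (18 hours), Foxtrot crew→North site (15 hours), Alpha crew→Harbor site (12 hours), Sierra crew→West site (18 hours) — total 18+15+12+18 = 63 hours.
Row-greedy (each crew in turn takes its cheapest remaining site) gives 85 hours, worse by 22.
Next-best assignment: Hotel crew→West site, Foxtrot crew→North site, Alpha crew→Ridge site, Sierra crew→Harbor site = 69 hours.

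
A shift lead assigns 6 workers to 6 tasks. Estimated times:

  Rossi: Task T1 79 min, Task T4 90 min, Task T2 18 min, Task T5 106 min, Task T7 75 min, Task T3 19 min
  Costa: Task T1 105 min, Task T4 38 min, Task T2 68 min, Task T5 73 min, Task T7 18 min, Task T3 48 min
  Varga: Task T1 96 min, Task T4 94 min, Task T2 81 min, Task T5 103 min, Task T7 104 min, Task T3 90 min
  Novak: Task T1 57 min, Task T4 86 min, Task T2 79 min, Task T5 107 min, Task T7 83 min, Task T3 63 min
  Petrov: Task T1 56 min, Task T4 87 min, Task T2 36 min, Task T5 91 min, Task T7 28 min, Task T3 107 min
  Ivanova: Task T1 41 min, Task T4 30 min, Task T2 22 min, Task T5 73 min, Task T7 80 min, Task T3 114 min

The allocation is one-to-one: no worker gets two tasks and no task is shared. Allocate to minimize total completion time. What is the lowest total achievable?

Treat this as an assignment problem: match each worker to one task.
Optimal: Rossi→Task T3 (19 min), Costa→Task T7 (18 min), Varga→Task T5 (103 min), Novak→Task T1 (57 min), Petrov→Task T2 (36 min), Ivanova→Task T4 (30 min) — total 19+18+103+57+36+30 = 263 min.
Row-greedy (each worker in turn takes its cheapest remaining task) gives 343 min, worse by 80.
Next-best assignment: Rossi→Task T3, Costa→Task T4, Varga→Task T5, Novak→Task T1, Petrov→Task T7, Ivanova→Task T2 = 267 min.

Min total: 263 min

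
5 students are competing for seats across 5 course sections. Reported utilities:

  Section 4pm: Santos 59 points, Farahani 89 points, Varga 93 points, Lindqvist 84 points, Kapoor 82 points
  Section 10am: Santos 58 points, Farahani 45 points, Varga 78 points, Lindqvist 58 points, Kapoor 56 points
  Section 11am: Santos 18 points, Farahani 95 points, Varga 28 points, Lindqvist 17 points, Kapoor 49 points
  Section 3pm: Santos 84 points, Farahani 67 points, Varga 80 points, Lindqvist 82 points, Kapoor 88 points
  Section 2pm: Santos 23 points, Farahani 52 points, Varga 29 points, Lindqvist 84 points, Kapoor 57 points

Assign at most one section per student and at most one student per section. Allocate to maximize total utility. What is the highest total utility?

Optimal: Santos→Section 3pm (84 points), Farahani→Section 11am (95 points), Varga→Section 10am (78 points), Lindqvist→Section 2pm (84 points), Kapoor→Section 4pm (82 points) — total 84+95+78+84+82 = 423 points.
Row-greedy (each student in turn takes its best remaining section) gives 412 points, worse by 11.

Max total: 423 points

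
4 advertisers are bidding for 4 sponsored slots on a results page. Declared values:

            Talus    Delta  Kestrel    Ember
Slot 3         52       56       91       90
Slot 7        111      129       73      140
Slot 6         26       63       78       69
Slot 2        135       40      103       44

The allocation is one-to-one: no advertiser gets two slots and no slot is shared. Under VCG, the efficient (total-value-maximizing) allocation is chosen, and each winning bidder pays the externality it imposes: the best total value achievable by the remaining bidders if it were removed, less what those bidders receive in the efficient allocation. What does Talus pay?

Efficient allocation: Talus→Slot 2 ($135), Delta→Slot 7 ($129), Kestrel→Slot 6 ($78), Ember→Slot 3 ($90); total welfare W = $432.
Talus receives Slot 2 at value $135, so the others get W − 135 = $297.
Without Talus: best allocation of the remaining 3 bidders over all 4 slots is Delta→Slot 7 ($129), Kestrel→Slot 2 ($103), Ember→Slot 3 ($90), total $322.
VCG payment = (others' best without Talus) − (others' welfare with Talus) = 322 − 297 = $25.

Talus pays $25.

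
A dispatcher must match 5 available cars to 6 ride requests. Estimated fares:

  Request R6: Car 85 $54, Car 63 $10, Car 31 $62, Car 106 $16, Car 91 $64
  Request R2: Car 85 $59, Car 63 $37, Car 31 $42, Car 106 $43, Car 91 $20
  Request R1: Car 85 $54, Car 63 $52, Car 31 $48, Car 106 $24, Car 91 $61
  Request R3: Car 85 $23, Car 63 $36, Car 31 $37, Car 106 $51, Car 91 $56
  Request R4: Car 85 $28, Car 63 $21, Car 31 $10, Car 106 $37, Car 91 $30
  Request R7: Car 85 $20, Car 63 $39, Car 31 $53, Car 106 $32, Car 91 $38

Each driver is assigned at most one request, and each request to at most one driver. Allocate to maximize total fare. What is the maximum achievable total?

Max total: $279

Optimal: Car 85→Request R2 ($59), Car 63→Request R1 ($52), Car 31→Request R7 ($53), Car 106→Request R3 ($51), Car 91→Request R6 ($64) — total 59+52+53+51+64 = $279.
Column-greedy (each request in turn goes to its best remaining driver) gives $236, worse by 43.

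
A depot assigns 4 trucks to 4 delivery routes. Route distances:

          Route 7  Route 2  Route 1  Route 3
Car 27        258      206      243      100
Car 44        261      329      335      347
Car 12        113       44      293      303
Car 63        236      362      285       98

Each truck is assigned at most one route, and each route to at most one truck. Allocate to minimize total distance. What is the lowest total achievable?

This is the linear assignment problem.
Optimal: Car 27→Route 1 (243 km), Car 44→Route 7 (261 km), Car 12→Route 2 (44 km), Car 63→Route 3 (98 km) — total 243+261+44+98 = 646 km.
Column-greedy (each route in turn goes to its cheapest remaining truck) gives 951 km, worse by 305.
Every other assignment is strictly worse.

Min total: 646 km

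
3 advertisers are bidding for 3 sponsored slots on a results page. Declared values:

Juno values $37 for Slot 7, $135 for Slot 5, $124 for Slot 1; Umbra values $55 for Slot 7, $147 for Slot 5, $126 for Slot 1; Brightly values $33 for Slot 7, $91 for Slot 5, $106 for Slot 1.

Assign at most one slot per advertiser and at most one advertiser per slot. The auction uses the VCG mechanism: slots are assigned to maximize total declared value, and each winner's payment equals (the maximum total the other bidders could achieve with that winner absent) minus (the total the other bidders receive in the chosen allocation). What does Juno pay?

Juno pays $73.

Efficient allocation: Juno→Slot 1 ($124), Umbra→Slot 5 ($147), Brightly→Slot 7 ($33); total welfare W = $304.
Juno receives Slot 1 at value $124, so the others get W − 124 = $180.
Without Juno: best allocation of the remaining 2 bidders over all 3 slots is Umbra→Slot 5 ($147), Brightly→Slot 1 ($106), total $253.
VCG payment = (others' best without Juno) − (others' welfare with Juno) = 253 − 180 = $73.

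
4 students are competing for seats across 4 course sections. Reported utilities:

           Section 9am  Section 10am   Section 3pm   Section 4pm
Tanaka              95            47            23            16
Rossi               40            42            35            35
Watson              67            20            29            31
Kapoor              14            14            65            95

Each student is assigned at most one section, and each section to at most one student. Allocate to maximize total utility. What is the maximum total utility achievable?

This is the linear assignment problem.
Optimal: Tanaka→Section 9am (95 points), Rossi→Section 10am (42 points), Watson→Section 3pm (29 points), Kapoor→Section 4pm (95 points) — total 95+42+29+95 = 261 points.
Column-greedy (each section in turn goes to its best remaining student) gives 233 points, worse by 28.
Next-best assignment: Tanaka→Section 9am, Rossi→Section 3pm, Watson→Section 10am, Kapoor→Section 4pm = 245 points.

Maximum total: 261 points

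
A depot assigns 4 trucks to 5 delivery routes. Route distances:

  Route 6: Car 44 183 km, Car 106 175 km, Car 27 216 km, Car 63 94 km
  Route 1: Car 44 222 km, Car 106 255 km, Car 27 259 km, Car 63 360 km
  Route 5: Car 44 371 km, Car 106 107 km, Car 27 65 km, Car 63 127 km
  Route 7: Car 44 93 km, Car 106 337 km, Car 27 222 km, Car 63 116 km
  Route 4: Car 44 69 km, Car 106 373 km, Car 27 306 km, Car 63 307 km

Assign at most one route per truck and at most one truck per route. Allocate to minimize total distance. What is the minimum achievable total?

Optimal: Car 44→Route 4 (69 km), Car 106→Route 6 (175 km), Car 27→Route 5 (65 km), Car 63→Route 7 (116 km) — total 69+175+65+116 = 425 km.
Checked against all permutations: 425 km is optimal.

Minimum total: 425 km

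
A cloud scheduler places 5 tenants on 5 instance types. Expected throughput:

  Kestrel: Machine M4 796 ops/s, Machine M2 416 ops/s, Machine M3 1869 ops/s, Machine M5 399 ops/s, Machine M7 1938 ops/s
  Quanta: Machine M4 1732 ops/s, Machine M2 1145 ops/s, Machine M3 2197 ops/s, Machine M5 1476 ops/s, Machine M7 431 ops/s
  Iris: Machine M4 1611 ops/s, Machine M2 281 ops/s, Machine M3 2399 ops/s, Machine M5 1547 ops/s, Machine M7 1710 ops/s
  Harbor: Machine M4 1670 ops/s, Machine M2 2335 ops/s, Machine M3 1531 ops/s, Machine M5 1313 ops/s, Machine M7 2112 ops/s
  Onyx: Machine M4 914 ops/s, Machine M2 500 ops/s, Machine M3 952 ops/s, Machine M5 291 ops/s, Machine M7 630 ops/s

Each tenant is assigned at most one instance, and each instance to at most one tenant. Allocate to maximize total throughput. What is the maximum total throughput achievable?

Maximum total: 9062 ops/s

Treat this as an assignment problem: match each tenant to one instance.
Optimal: Kestrel→Machine M7 (1938 ops/s), Quanta→Machine M5 (1476 ops/s), Iris→Machine M3 (2399 ops/s), Harbor→Machine M2 (2335 ops/s), Onyx→Machine M4 (914 ops/s) — total 1938+1476+2399+2335+914 = 9062 ops/s.
Max-entry greedy (repeatedly take the single best remaining cell) gives 8695 ops/s, worse by 367.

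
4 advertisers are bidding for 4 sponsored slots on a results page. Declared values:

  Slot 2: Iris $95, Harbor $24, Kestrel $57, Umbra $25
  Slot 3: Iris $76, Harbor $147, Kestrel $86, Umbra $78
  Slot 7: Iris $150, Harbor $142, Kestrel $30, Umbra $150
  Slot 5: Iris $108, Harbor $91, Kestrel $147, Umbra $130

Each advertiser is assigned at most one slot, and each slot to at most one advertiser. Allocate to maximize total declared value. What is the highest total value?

Max total: $539

This is the linear assignment problem.
Optimal: Iris→Slot 2 ($95), Harbor→Slot 3 ($147), Kestrel→Slot 5 ($147), Umbra→Slot 7 ($150) — total 95+147+147+150 = $539.
Max-entry greedy (repeatedly take the single best remaining cell) gives $469, worse by 70.
Every other assignment is strictly worse.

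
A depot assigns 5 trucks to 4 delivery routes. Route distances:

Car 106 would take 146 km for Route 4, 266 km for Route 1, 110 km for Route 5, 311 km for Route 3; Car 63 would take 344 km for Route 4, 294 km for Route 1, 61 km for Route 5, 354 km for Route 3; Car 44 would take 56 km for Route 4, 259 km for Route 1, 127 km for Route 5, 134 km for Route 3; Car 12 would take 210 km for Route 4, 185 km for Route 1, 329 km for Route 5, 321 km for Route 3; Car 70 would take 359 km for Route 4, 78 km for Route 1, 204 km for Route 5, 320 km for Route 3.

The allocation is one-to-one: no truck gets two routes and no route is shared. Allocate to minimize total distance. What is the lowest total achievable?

Minimum total: 419 km

This is the linear assignment problem.
Optimal: Car 106→Route 4 (146 km), Car 70→Route 1 (78 km), Car 63→Route 5 (61 km), Car 44→Route 3 (134 km) — total 146+78+61+134 = 419 km.
Min-entry greedy (repeatedly take the single cheapest remaining cell) gives 506 km, worse by 87.
Next-best assignment: Car 12→Route 4, Car 70→Route 1, Car 63→Route 5, Car 44→Route 3 = 483 km.
Swapping Car 106↔Car 70 (Car 106→Route 1 266 km, Car 70→Route 4 359 km) adds 401.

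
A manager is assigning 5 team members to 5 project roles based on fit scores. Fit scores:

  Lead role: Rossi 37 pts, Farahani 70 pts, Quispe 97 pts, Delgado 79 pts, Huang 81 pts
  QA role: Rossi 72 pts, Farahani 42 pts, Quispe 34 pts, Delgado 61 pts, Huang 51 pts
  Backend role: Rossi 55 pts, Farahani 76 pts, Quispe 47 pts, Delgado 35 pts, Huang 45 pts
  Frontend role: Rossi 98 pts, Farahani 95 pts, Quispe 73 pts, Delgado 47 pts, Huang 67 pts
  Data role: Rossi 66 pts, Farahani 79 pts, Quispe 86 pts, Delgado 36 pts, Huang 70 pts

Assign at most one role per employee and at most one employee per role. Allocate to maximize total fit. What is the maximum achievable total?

Optimal: Rossi→Frontend role (98 pts), Farahani→Backend role (76 pts), Quispe→Lead role (97 pts), Delgado→QA role (61 pts), Huang→Data role (70 pts) — total 98+76+97+61+70 = 402 pts.
Swapping Quispe↔Rossi (Quispe→Frontend role 73 pts, Rossi→Lead role 37 pts) loses 85.

Max total: 402 pts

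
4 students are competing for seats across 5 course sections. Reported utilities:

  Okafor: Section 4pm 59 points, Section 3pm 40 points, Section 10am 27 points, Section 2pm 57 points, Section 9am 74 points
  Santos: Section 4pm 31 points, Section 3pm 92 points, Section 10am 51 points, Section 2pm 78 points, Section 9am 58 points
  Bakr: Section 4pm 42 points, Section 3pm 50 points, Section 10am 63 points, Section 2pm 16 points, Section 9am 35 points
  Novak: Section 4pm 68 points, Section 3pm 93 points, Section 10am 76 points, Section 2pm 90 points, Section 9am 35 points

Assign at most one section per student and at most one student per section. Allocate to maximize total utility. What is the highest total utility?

Treat this as an assignment problem: match each student to one section.
Optimal: Okafor→Section 9am (74 points), Santos→Section 3pm (92 points), Bakr→Section 10am (63 points), Novak→Section 2pm (90 points) — total 74+92+63+90 = 319 points.
Column-greedy (each section in turn goes to its best remaining student) gives 280 points, worse by 39.

Max total: 319 points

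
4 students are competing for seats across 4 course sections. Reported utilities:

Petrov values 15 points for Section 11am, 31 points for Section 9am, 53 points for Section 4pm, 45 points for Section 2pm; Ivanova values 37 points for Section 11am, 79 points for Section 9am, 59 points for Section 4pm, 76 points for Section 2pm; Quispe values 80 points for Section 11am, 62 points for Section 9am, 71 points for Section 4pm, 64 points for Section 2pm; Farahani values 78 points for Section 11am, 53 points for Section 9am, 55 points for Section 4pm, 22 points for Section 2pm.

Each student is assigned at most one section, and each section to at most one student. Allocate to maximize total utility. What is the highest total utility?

This is the linear assignment problem.
Optimal: Petrov→Section 4pm (53 points), Ivanova→Section 9am (79 points), Quispe→Section 2pm (64 points), Farahani→Section 11am (78 points) — total 53+79+64+78 = 274 points.
Column-greedy (each section in turn goes to its best remaining student) gives 259 points, worse by 15.
Next-best assignment: Petrov→Section 2pm, Ivanova→Section 9am, Quispe→Section 4pm, Farahani→Section 11am = 273 points.
Every other assignment is strictly worse.

Max total: 274 points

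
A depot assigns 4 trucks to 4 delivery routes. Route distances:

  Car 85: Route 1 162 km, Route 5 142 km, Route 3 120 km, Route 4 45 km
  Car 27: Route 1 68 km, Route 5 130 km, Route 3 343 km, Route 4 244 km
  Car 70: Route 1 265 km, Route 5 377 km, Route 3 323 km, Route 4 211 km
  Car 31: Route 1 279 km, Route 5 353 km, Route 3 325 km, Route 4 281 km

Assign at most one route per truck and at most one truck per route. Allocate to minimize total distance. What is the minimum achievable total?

Minimum total: 740 km

Optimal: Car 85→Route 3 (120 km), Car 27→Route 5 (130 km), Car 70→Route 4 (211 km), Car 31→Route 1 (279 km) — total 120+130+211+279 = 740 km.
Row-greedy (each truck in turn takes its cheapest remaining route) gives 789 km, worse by 49.
Next-best assignment: Car 85→Route 5, Car 27→Route 1, Car 70→Route 4, Car 31→Route 3 = 746 km.
Swapping Car 70↔Car 27 (Car 70→Route 5 377 km, Car 27→Route 4 244 km) adds 280.
Every other assignment is strictly worse.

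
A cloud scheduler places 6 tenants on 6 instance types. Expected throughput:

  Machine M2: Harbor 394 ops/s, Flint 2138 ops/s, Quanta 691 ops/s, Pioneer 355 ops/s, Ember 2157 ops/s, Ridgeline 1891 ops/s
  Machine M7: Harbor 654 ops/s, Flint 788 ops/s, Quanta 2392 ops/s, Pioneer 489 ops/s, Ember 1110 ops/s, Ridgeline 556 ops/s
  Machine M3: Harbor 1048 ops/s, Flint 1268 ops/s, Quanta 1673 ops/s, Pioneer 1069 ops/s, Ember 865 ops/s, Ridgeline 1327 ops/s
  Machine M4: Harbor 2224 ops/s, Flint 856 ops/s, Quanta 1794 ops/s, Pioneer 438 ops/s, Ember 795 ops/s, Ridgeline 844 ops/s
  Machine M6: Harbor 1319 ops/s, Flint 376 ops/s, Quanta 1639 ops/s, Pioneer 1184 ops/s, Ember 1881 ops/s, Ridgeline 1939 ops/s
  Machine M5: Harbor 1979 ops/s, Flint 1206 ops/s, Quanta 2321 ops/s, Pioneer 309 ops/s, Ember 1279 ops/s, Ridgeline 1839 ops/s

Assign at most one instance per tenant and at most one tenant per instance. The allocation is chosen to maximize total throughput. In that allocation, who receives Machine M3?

Pioneer receives Machine M3.

Optimal: Harbor→Machine M4 (2224 ops/s), Flint→Machine M2 (2138 ops/s), Quanta→Machine M7 (2392 ops/s), Pioneer→Machine M3 (1069 ops/s), Ember→Machine M6 (1881 ops/s), Ridgeline→Machine M5 (1839 ops/s) — total 2224+2138+2392+1069+1881+1839 = 11543 ops/s.
Pioneer's own top instance is Machine M6 (1184 ops/s), but forcing Pioneer→Machine M6 and reassigning the rest optimally gives only 11064 ops/s — worse by 479.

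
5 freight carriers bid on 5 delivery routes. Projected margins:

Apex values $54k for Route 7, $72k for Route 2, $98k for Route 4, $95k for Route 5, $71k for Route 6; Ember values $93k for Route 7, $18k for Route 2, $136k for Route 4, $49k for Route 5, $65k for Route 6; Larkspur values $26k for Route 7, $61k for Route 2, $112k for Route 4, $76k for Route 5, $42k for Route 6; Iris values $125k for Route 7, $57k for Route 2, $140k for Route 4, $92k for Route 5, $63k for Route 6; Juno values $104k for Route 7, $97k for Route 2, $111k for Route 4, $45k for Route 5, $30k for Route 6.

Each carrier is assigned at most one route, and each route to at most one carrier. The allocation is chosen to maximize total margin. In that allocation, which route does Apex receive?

Optimal: Apex→Route 6 ($71k), Ember→Route 4 ($136k), Larkspur→Route 5 ($76k), Iris→Route 7 ($125k), Juno→Route 2 ($97k) — total 71+136+76+125+97 = $505k.
Column-greedy (each route in turn goes to its best remaining carrier) gives $495k, worse by 10.
Next-best assignment: Apex→Route 5, Ember→Route 4, Larkspur→Route 6, Iris→Route 7, Juno→Route 2 = $495k.
Swapping Juno↔Larkspur (Juno→Route 5 $45k, Larkspur→Route 2 $61k) loses 67.
Apex's own top route is Route 4 ($98k), but forcing Apex→Route 4 and reassigning the rest optimally gives only $461k — worse by 44.

Apex receives Route 6.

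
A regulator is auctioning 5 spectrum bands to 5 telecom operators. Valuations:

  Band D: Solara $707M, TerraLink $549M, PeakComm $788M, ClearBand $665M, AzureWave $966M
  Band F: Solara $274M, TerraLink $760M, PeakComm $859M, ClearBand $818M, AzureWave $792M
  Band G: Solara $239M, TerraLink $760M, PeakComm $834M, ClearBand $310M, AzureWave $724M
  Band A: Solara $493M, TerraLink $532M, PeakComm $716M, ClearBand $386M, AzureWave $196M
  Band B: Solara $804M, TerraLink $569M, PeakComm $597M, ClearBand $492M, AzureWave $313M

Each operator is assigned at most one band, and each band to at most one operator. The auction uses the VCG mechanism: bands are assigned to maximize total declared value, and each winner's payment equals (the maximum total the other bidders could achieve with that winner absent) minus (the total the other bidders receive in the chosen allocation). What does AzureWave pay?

Efficient allocation: Solara→Band B ($804M), TerraLink→Band G ($760M), PeakComm→Band A ($716M), ClearBand→Band F ($818M), AzureWave→Band D ($966M); total welfare W = $4064M.
AzureWave receives Band D at value $966M, so the others get W − 966 = $3098M.
Without AzureWave: best allocation of the remaining 4 bidders over all 5 bands is Solara→Band B ($804M), TerraLink→Band G ($760M), PeakComm→Band D ($788M), ClearBand→Band F ($818M), total $3170M.
VCG payment = (others' best without AzureWave) − (others' welfare with AzureWave) = 3170 − 3098 = $72M.

AzureWave pays $72M.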